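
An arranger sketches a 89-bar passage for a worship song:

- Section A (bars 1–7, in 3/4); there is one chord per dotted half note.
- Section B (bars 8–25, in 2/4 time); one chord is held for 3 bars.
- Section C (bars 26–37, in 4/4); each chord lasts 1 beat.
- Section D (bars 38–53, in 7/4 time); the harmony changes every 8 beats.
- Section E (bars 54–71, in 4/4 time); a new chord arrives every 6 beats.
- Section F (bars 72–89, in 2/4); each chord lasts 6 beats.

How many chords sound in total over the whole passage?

93 chords

A has 21 beats and chords last 3 each, so 7 chords.
B has 36 beats and chords last 6 each, so 6 chords.
C has 48 beats and chords last 1 each, so 48 chords.
D has 112 beats and chords last 8 each, so 14 chords.
E has 72 beats and chords last 6 each, so 12 chords.
F has 36 beats and chords last 6 each, so 6 chords.
Total: 7 + 6 + 48 + 14 + 12 + 6 = 93.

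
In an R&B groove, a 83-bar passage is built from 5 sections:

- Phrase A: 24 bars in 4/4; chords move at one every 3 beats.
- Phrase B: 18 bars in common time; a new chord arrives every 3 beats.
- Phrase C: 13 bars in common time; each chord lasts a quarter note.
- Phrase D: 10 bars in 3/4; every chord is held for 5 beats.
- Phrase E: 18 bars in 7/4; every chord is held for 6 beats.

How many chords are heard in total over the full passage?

135 chords

A: 24·4 = 96 beats, 96/3 = 32 chords.
B: 18·4 = 72 beats, 72/3 = 24 chords.
C: 13·4 = 52 beats, 52/1 = 52 chords.
D: 10·3 = 30 beats, 30/5 = 6 chords.
E: 18·7 = 126 beats, 126/6 = 21 chords.
Total: 32 + 24 + 52 + 6 + 21 = 135.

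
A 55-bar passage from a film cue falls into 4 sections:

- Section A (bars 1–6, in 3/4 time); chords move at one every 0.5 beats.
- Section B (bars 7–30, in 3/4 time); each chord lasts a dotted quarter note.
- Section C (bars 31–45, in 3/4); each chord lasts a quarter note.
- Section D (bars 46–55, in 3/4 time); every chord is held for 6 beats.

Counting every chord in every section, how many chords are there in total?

134 chords

A: 6·3 = 18 beats, 18/0.5 = 36 chords.
B: 24·3 = 72 beats, 72/1.5 = 48 chords.
C: 15·3 = 45 beats, 45/1 = 45 chords.
D: 10·3 = 30 beats, 30/6 = 5 chords.
Total: 36 + 48 + 45 + 5 = 134.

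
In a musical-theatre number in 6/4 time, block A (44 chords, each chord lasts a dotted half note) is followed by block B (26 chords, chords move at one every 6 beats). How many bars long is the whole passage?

48 bars

A: 44 × 3 = 132 beats = 22 bars.
B: 26 × 6 = 156 beats = 26 bars.
Total: 22 + 26 = 48 bars.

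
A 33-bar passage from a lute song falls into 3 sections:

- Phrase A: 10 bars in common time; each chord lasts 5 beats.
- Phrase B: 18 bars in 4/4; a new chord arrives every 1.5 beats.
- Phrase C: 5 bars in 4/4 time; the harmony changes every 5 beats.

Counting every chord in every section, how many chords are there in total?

60 chords

A has 40 beats and chords last 5 each, so 8 chords.
B has 72 beats and chords last 1.5 each, so 48 chords.
C has 20 beats and chords last 5 each, so 4 chords.
Total: 8 + 48 + 4 = 60.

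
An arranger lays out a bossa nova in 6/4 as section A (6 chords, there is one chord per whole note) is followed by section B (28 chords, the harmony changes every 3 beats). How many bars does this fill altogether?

A: 6 × 4 = 24 beats = 4 bars.
B: 28 × 3 = 84 beats = 14 bars.
Total: 4 + 14 = 18 bars.

18 bars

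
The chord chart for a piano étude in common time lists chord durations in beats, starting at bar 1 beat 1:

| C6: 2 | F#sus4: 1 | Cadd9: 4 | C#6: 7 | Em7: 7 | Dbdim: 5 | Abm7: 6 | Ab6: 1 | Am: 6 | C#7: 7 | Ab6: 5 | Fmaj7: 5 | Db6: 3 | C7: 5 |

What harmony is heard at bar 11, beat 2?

Beat 2 of bar 11 is beat (11−1)×4 + 2 = 42 overall.
Running totals: C6 ends at 2, F#sus4 ends at 3, Cadd9 ends at 7, C#6 ends at 14, Em7 ends at 21, Dbdim ends at 26, Abm7 ends at 32, Ab6 ends at 33, Am ends at 39, C#7 ends at 46.
Beat 42 falls within C#7.

C#7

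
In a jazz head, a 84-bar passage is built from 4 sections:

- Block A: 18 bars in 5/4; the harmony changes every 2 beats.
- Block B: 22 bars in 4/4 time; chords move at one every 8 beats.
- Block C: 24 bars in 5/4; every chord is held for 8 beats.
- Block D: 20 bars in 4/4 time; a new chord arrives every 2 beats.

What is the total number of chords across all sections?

111 chords

A: 18 bars × 5 beats = 90 beats; 2 beats/chord → 45 chords.
B: 22 bars × 4 beats = 88 beats; 8 beats/chord → 11 chords.
C: 24 bars × 5 beats = 120 beats; 8 beats/chord → 15 chords.
D: 20 bars × 4 beats = 80 beats; 2 beats/chord → 40 chords.
Total: 45 + 11 + 15 + 40 = 111.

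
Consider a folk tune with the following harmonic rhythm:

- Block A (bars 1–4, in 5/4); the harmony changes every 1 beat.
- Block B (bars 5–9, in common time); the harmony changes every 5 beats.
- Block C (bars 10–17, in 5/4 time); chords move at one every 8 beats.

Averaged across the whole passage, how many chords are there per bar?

A: 4 bars of 5 beats is 20 beats; at 1 beat each that's 20 chords.
B: 5 bars of 4 beats is 20 beats; at 5 beats each that's 4 chords.
C: 8 bars of 5 beats is 40 beats; at 8 beats each that's 5 chords.
Overall: 29 chords over 17 bars → 29/17 = 29/17 chords per bar.

29/17 chords per bar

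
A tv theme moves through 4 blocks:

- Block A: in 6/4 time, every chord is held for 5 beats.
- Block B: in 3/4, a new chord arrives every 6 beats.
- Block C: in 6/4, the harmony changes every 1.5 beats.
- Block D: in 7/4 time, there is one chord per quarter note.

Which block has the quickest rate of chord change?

Block D

A: 6/5 = 1.2 chords/bar.
B: 3/6 = 0.5 chords/bar.
C: 6/1.5 = 4 chords/bar.
D: 7/1 = 7 chords/bar.
Fastest is D at 7 chords/bar.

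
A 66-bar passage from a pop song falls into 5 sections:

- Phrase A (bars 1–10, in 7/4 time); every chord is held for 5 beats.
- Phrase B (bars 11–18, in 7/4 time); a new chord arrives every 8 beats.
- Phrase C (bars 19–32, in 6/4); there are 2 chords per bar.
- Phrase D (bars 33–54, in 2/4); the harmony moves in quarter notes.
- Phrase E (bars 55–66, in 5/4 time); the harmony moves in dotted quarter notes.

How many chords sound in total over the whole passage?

133 chords

A: 10 bars × 7 beats = 70 beats; 5 beats/chord → 14 chords.
B: 8 bars × 7 beats = 56 beats; 8 beats/chord → 7 chords.
C: 14 bars × 6 beats = 84 beats; 3 beats/chord → 28 chords.
D: 22 bars × 2 beats = 44 beats; 1 beat/chord → 44 chords.
E: 12 bars × 5 beats = 60 beats; 1.5 beats/chord → 40 chords.
Total: 14 + 7 + 28 + 44 + 40 = 133.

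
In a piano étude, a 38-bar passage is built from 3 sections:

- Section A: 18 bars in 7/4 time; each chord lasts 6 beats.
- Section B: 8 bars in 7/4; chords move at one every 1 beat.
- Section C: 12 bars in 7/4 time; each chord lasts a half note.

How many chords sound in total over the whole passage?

A has 126 beats and chords last 6 each, so 21 chords.
B has 56 beats and chords last 1 each, so 56 chords.
C has 84 beats and chords last 2 each, so 42 chords.
Total: 21 + 56 + 42 = 119.

119 chords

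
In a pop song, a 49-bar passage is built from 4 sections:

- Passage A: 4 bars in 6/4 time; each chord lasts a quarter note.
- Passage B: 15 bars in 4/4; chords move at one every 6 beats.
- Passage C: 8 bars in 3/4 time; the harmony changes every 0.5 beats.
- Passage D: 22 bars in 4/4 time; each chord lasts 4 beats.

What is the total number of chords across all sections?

104 chords

A has 24 beats and chords last 1 each, so 24 chords.
B has 60 beats and chords last 6 each, so 10 chords.
C has 24 beats and chords last 0.5 each, so 48 chords.
D has 88 beats and chords last 4 each, so 22 chords.
Total: 24 + 10 + 48 + 22 = 104.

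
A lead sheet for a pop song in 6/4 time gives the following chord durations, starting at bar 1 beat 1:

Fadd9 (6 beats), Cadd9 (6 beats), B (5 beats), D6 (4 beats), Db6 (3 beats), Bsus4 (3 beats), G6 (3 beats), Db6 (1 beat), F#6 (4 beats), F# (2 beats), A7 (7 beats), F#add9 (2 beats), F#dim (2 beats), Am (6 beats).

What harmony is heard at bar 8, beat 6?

F#dim

Beat 6 of bar 8 is beat (8−1)×6 + 6 = 48 overall.
Running totals: Fadd9 ends at 6, Cadd9 ends at 12, B ends at 17, D6 ends at 21, Db6 ends at 24, Bsus4 ends at 27, G6 ends at 30, Db6 ends at 31, F#6 ends at 35, F# ends at 37, A7 ends at 44, F#add9 ends at 46, F#dim ends at 48.
Beat 48 falls within F#dim.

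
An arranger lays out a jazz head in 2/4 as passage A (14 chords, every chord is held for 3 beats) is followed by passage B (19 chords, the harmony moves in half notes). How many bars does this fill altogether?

40 bars

A: 14 × 3 = 42 beats = 21 bars.
B: 19 × 2 = 38 beats = 19 bars.
Total: 21 + 19 = 40 bars.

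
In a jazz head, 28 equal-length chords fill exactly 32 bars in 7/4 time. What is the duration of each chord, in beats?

8 beats

32 bars × 7 beats/bar = 224 beats total.
224 beats ÷ 28 chords = 8 beats per chord.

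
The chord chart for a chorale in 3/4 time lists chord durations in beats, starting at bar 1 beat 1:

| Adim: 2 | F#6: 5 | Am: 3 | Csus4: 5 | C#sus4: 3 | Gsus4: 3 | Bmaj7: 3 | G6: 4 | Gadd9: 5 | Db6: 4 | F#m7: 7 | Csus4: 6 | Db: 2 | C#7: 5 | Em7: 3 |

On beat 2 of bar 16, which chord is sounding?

Csus4

Beat 2 of bar 16 is beat (16−1)×3 + 2 = 47 overall.
Running totals: Adim ends at 2, F#6 ends at 7, Am ends at 10, Csus4 ends at 15, C#sus4 ends at 18, Gsus4 ends at 21, Bmaj7 ends at 24, G6 ends at 28, Gadd9 ends at 33, Db6 ends at 37, F#m7 ends at 44, Csus4 ends at 50.
Beat 47 falls within Csus4.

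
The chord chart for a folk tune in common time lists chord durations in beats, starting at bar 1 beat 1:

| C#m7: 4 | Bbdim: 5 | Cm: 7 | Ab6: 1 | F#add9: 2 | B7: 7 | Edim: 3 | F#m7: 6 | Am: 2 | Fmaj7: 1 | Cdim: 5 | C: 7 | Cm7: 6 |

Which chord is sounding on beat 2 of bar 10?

Beat 2 of bar 10 is beat (10−1)×4 + 2 = 38 overall.
Running totals: C#m7 ends at 4, Bbdim ends at 9, Cm ends at 16, Ab6 ends at 17, F#add9 ends at 19, B7 ends at 26, Edim ends at 29, F#m7 ends at 35, Am ends at 37, Fmaj7 ends at 38.
Beat 38 falls within Fmaj7.

Fmaj7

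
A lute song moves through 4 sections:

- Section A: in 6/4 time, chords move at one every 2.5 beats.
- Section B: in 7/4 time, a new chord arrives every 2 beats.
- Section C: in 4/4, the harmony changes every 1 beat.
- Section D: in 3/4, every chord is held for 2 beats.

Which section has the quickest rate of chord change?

A: 6/2.5 = 2.4 chords/bar.
B: 7/2 = 3.5 chords/bar.
C: 4/1 = 4 chords/bar.
D: 3/2 = 1.5 chords/bar.
Fastest is C at 4 chords/bar.

Section C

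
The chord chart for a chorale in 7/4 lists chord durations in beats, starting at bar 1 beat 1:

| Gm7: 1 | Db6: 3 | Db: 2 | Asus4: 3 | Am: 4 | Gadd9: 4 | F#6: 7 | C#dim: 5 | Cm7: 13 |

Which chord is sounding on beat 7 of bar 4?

C#dim

Beat 7 of bar 4 is beat (4−1)×7 + 7 = 28 overall.
Running totals: Gm7 ends at 1, Db6 ends at 4, Db ends at 6, Asus4 ends at 9, Am ends at 13, Gadd9 ends at 17, F#6 ends at 24, C#dim ends at 29.
Beat 28 falls within C#dim.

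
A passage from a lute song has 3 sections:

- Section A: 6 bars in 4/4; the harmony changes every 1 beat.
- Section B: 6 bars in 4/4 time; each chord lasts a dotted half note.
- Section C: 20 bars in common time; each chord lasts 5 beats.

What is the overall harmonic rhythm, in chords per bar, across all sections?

1.5 chords per bar

A: 6 × 4 = 24 beats ÷ 1 = 24 chords.
B: 6 × 4 = 24 beats ÷ 3 = 8 chords.
C: 20 × 4 = 80 beats ÷ 5 = 16 chords.
Overall: 48 chords over 32 bars → 48/32 = 1.5 chords per bar.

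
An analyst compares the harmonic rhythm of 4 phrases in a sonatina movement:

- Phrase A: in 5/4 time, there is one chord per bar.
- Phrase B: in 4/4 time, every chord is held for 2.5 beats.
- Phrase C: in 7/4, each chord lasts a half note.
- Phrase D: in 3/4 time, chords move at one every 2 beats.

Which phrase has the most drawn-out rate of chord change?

Phrase A

A: 5 beats/bar ÷ 5 beats/chord = 1 chord/bar.
B: 4 beats/bar ÷ 2.5 beats/chord = 1.6 chords/bar.
C: 7 beats/bar ÷ 2 beats/chord = 3.5 chords/bar.
D: 3 beats/bar ÷ 2 beats/chord = 1.5 chords/bar.
Slowest is A at 1 chords/bar.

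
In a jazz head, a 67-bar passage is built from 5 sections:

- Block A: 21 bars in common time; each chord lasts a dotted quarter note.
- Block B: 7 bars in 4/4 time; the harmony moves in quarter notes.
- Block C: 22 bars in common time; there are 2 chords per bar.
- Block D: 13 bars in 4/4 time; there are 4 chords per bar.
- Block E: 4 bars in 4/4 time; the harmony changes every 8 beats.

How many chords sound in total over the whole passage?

A: 21·4 = 84 beats, 84/1.5 = 56 chords.
B: 7·4 = 28 beats, 28/1 = 28 chords.
C: 22·4 = 88 beats, 88/2 = 44 chords.
D: 13·4 = 52 beats, 52/1 = 52 chords.
E: 4·4 = 16 beats, 16/8 = 2 chords.
Total: 56 + 28 + 44 + 52 + 2 = 182.

182 chords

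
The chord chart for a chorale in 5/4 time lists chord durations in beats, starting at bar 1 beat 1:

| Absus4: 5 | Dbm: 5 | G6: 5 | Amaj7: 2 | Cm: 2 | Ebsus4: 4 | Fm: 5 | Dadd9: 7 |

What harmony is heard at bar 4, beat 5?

Ebsus4

Beat 5 of bar 4 is beat (4−1)×5 + 5 = 20 overall.
Running totals: Absus4 ends at 5, Dbm ends at 10, G6 ends at 15, Amaj7 ends at 17, Cm ends at 19, Ebsus4 ends at 23.
Beat 20 falls within Ebsus4.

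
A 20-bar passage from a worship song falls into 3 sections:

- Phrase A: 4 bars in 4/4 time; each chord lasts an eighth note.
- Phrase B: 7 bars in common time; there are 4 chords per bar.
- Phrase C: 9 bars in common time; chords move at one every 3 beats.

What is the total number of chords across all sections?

A: 4 bars × 4 beats = 16 beats; 0.5 beats/chord → 32 chords.
B: 7 bars × 4 beats = 28 beats; 1 beat/chord → 28 chords.
C: 9 bars × 4 beats = 36 beats; 3 beats/chord → 12 chords.
Total: 32 + 28 + 12 = 72.

72 chords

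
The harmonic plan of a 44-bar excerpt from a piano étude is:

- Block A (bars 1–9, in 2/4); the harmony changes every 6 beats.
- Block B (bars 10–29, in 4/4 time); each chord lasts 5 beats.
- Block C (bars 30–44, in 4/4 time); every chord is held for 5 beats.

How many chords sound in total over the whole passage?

A: 9·2 = 18 beats, 18/6 = 3 chords.
B: 20·4 = 80 beats, 80/5 = 16 chords.
C: 15·4 = 60 beats, 60/5 = 12 chords.
Total: 3 + 16 + 12 = 31.

31 chords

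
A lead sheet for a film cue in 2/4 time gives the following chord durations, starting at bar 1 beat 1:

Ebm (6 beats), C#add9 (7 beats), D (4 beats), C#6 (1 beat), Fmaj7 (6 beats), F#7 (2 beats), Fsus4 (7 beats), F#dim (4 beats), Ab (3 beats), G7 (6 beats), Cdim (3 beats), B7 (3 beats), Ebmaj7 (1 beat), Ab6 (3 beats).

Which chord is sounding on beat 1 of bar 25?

Beat 1 of bar 25 is beat (25−1)×2 + 1 = 49 overall.
Running totals: Ebm ends at 6, C#add9 ends at 13, D ends at 17, C#6 ends at 18, Fmaj7 ends at 24, F#7 ends at 26, Fsus4 ends at 33, F#dim ends at 37, Ab ends at 40, G7 ends at 46, Cdim ends at 49.
Beat 49 falls within Cdim.

Cdim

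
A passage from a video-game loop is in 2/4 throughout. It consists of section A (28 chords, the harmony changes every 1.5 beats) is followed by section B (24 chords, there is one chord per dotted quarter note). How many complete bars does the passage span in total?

A: 28 × 1.5 = 42 beats = 21 bars.
B: 24 × 1.5 = 36 beats = 18 bars.
Total: 21 + 18 = 39 bars.

39 bars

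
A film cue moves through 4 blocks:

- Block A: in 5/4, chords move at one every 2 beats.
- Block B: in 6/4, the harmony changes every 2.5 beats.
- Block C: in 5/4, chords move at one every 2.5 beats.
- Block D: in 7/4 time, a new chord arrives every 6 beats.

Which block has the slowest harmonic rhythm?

A: 5/2 = 2.5 chords/bar.
B: 6/2.5 = 2.4 chords/bar.
C: 5/2.5 = 2 chords/bar.
D: 7/6 = 7/6 chords/bar.
Slowest is D at 7/6 chords/bar.

Block D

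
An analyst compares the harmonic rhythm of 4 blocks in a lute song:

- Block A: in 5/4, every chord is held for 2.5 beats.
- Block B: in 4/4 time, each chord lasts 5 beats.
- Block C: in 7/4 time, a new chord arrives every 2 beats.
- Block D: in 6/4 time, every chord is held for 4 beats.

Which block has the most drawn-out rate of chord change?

A: 5/2.5 = 2 chords/bar.
B: 4/5 = 0.8 chords/bar.
C: 7/2 = 3.5 chords/bar.
D: 6/4 = 1.5 chords/bar.
Slowest is B at 0.8 chords/bar.

Block B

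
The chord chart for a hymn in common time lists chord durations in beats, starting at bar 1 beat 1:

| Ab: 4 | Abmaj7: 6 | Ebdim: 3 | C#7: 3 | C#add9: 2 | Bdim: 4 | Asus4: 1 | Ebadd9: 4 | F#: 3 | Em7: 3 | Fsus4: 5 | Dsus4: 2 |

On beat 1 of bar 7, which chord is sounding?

Beat 1 of bar 7 is beat (7−1)×4 + 1 = 25 overall.
Running totals: Ab ends at 4, Abmaj7 ends at 10, Ebdim ends at 13, C#7 ends at 16, C#add9 ends at 18, Bdim ends at 22, Asus4 ends at 23, Ebadd9 ends at 27.
Beat 25 falls within Ebadd9.

Ebadd9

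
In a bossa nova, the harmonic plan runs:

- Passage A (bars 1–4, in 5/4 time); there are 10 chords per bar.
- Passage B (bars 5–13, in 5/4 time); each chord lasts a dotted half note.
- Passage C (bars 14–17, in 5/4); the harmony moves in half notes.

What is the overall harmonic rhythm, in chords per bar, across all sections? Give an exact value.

A: 4 × 5 = 20 beats ÷ 0.5 = 40 chords.
B: 9 × 5 = 45 beats ÷ 3 = 15 chords.
C: 4 × 5 = 20 beats ÷ 2 = 10 chords.
Overall: 65 chords over 17 bars → 65/17 = 65/17 chords per bar.

65/17 chords per bar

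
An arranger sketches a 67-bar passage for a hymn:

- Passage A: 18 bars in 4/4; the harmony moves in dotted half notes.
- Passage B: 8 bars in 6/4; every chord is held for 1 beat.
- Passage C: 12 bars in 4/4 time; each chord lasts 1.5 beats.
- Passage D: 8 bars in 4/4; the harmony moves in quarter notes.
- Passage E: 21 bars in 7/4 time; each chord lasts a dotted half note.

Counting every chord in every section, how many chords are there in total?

185 chords

A: 18 bars × 4 beats = 72 beats; 3 beats/chord → 24 chords.
B: 8 bars × 6 beats = 48 beats; 1 beat/chord → 48 chords.
C: 12 bars × 4 beats = 48 beats; 1.5 beats/chord → 32 chords.
D: 8 bars × 4 beats = 32 beats; 1 beat/chord → 32 chords.
E: 21 bars × 7 beats = 147 beats; 3 beats/chord → 49 chords.
Total: 24 + 48 + 32 + 32 + 49 = 185.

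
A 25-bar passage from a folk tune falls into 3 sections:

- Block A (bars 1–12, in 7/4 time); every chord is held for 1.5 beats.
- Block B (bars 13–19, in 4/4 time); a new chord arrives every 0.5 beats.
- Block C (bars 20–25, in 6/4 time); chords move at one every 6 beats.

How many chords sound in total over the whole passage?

118 chords

A has 84 beats and chords last 1.5 each, so 56 chords.
B has 28 beats and chords last 0.5 each, so 56 chords.
C has 36 beats and chords last 6 each, so 6 chords.
Total: 56 + 56 + 6 = 118.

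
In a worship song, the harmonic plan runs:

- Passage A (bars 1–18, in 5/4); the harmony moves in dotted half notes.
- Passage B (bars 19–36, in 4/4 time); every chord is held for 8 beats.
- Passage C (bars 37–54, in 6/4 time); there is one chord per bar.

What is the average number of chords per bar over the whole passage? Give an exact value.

A: 18 × 5 = 90 beats ÷ 3 = 30 chords.
B: 18 × 4 = 72 beats ÷ 8 = 9 chords.
C: 18 × 6 = 108 beats ÷ 6 = 18 chords.
Overall: 57 chords over 54 bars → 57/54 = 19/18 chords per bar.

19/18 chords per bar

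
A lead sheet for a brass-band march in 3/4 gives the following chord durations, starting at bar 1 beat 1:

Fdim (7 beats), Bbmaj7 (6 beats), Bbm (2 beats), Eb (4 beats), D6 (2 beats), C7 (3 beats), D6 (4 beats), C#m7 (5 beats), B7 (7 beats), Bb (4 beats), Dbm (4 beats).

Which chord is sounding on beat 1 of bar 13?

Beat 1 of bar 13 is beat (13−1)×3 + 1 = 37 overall.
Running totals: Fdim ends at 7, Bbmaj7 ends at 13, Bbm ends at 15, Eb ends at 19, D6 ends at 21, C7 ends at 24, D6 ends at 28, C#m7 ends at 33, B7 ends at 40.
Beat 37 falls within B7.

B7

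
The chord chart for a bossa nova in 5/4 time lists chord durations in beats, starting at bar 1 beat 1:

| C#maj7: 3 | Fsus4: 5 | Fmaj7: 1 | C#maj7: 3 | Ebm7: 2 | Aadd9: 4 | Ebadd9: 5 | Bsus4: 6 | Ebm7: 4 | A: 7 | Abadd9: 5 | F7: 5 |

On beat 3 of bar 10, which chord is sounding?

Beat 3 of bar 10 is beat (10−1)×5 + 3 = 48 overall.
Running totals: C#maj7 ends at 3, Fsus4 ends at 8, Fmaj7 ends at 9, C#maj7 ends at 12, Ebm7 ends at 14, Aadd9 ends at 18, Ebadd9 ends at 23, Bsus4 ends at 29, Ebm7 ends at 33, A ends at 40, Abadd9 ends at 45, F7 ends at 50.
Beat 48 falls within F7.

F7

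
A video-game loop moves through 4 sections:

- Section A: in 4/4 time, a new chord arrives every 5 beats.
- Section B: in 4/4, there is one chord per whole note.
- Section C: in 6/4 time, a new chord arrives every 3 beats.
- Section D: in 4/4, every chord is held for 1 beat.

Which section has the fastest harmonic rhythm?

A: each chord is 5 beats in 4/4, so 0.8 per bar.
B: each chord is 4 beats in 4/4, so 1 per bar.
C: each chord is 3 beats in 6/4, so 2 per bar.
D: each chord is 1 beat in 4/4, so 4 per bar.
Fastest is D at 4 chords/bar.

Section D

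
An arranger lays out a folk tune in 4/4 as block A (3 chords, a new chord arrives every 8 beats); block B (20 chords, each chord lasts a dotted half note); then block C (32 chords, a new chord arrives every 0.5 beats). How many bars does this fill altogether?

25 bars

A: 3 × 8 = 24 beats = 6 bars.
B: 20 × 3 = 60 beats = 15 bars.
C: 32 × 0.5 = 16 beats = 4 bars.
Total: 6 + 15 + 4 = 25 bars.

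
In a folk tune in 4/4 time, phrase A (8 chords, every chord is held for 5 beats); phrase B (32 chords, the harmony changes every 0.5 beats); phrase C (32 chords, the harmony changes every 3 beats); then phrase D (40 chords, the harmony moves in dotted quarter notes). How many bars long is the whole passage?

53 bars

A: 8 × 5 = 40 beats = 10 bars.
B: 32 × 0.5 = 16 beats = 4 bars.
C: 32 × 3 = 96 beats = 24 bars.
D: 40 × 1.5 = 60 beats = 15 bars.
Total: 10 + 4 + 24 + 15 = 53 bars.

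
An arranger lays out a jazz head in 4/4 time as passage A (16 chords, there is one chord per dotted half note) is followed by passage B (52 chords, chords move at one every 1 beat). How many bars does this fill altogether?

25 bars

A: 16 × 3 = 48 beats = 12 bars.
B: 52 × 1 = 52 beats = 13 bars.
Total: 12 + 13 = 25 bars.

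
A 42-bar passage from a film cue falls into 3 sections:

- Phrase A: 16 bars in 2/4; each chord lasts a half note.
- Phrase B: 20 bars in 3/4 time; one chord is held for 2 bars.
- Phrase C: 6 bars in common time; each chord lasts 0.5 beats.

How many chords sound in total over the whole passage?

A has 32 beats and chords last 2 each, so 16 chords.
B has 60 beats and chords last 6 each, so 10 chords.
C has 24 beats and chords last 0.5 each, so 48 chords.
Total: 16 + 10 + 48 = 74.

74 chords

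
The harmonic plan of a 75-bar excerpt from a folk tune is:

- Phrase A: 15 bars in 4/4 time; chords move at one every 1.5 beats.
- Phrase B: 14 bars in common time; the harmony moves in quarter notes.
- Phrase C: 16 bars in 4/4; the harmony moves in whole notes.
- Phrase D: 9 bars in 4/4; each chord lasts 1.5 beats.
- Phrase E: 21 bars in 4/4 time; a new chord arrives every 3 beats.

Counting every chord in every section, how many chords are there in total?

164 chords

A: 15 bars × 4 beats = 60 beats; 1.5 beats/chord → 40 chords.
B: 14 bars × 4 beats = 56 beats; 1 beat/chord → 56 chords.
C: 16 bars × 4 beats = 64 beats; 4 beats/chord → 16 chords.
D: 9 bars × 4 beats = 36 beats; 1.5 beats/chord → 24 chords.
E: 21 bars × 4 beats = 84 beats; 3 beats/chord → 28 chords.
Total: 40 + 56 + 16 + 24 + 28 = 164.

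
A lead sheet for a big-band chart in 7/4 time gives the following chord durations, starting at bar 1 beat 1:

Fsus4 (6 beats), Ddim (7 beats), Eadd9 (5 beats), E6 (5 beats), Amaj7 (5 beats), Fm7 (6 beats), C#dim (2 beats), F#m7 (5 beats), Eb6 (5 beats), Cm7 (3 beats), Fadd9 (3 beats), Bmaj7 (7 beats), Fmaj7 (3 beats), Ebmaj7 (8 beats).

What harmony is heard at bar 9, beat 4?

Fmaj7

Beat 4 of bar 9 is beat (9−1)×7 + 4 = 60 overall.
Running totals: Fsus4 ends at 6, Ddim ends at 13, Eadd9 ends at 18, E6 ends at 23, Amaj7 ends at 28, Fm7 ends at 34, C#dim ends at 36, F#m7 ends at 41, Eb6 ends at 46, Cm7 ends at 49, Fadd9 ends at 52, Bmaj7 ends at 59, Fmaj7 ends at 62.
Beat 60 falls within Fmaj7.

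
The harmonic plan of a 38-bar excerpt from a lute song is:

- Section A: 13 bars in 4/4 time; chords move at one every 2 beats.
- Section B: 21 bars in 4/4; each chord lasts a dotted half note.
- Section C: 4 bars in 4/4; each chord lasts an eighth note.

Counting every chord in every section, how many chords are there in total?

86 chords

A has 52 beats and chords last 2 each, so 26 chords.
B has 84 beats and chords last 3 each, so 28 chords.
C has 16 beats and chords last 0.5 each, so 32 chords.
Total: 26 + 28 + 32 = 86.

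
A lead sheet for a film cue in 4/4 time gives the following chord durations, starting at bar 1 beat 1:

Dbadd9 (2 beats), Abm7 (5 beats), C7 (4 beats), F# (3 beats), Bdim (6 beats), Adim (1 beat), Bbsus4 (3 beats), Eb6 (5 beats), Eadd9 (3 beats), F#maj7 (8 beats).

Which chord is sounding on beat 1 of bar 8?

Eb6

Beat 1 of bar 8 is beat (8−1)×4 + 1 = 29 overall.
Running totals: Dbadd9 ends at 2, Abm7 ends at 7, C7 ends at 11, F# ends at 14, Bdim ends at 20, Adim ends at 21, Bbsus4 ends at 24, Eb6 ends at 29.
Beat 29 falls within Eb6.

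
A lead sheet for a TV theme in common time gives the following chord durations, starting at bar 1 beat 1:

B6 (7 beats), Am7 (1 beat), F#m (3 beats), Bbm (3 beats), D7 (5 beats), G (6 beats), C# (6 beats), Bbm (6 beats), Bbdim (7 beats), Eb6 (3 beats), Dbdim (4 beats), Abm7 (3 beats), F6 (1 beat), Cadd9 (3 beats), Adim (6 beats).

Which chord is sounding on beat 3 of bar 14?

F6

Beat 3 of bar 14 is beat (14−1)×4 + 3 = 55 overall.
Running totals: B6 ends at 7, Am7 ends at 8, F#m ends at 11, Bbm ends at 14, D7 ends at 19, G ends at 25, C# ends at 31, Bbm ends at 37, Bbdim ends at 44, Eb6 ends at 47, Dbdim ends at 51, Abm7 ends at 54, F6 ends at 55.
Beat 55 falls within F6.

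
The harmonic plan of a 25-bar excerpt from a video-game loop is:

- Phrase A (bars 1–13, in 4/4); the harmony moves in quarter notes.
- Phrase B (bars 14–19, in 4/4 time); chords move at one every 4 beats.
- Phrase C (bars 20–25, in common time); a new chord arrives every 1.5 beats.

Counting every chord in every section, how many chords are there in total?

A has 52 beats and chords last 1 each, so 52 chords.
B has 24 beats and chords last 4 each, so 6 chords.
C has 24 beats and chords last 1.5 each, so 16 chords.
Total: 52 + 6 + 16 = 74.

74 chords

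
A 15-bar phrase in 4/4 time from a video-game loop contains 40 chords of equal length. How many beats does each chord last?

1.5 beats

15 bars × 4 beats/bar = 60 beats total.
60 beats ÷ 40 chords = 1.5 beats per chord.
(That is a dotted quarter note.)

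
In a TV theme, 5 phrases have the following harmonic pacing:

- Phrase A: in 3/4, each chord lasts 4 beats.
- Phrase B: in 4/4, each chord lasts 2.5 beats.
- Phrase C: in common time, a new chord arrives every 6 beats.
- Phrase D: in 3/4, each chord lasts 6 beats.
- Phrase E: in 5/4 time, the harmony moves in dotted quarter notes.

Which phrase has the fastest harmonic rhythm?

Phrase E

A: 3 beats/bar ÷ 4 beats/chord = 0.75 chords/bar.
B: 4 beats/bar ÷ 2.5 beats/chord = 1.6 chords/bar.
C: 4 beats/bar ÷ 6 beats/chord = 2/3 chords/bar.
D: 3 beats/bar ÷ 6 beats/chord = 0.5 chords/bar.
E: 5 beats/bar ÷ 1.5 beats/chord = 10/3 chords/bar.
Fastest is E at 10/3 chords/bar.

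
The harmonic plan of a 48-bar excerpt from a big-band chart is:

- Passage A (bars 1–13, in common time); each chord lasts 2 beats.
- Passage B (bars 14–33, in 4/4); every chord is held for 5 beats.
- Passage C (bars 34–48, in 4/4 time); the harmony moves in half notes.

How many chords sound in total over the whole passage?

72 chords

A: 13·4 = 52 beats, 52/2 = 26 chords.
B: 20·4 = 80 beats, 80/5 = 16 chords.
C: 15·4 = 60 beats, 60/2 = 30 chords.
Total: 26 + 16 + 30 = 72.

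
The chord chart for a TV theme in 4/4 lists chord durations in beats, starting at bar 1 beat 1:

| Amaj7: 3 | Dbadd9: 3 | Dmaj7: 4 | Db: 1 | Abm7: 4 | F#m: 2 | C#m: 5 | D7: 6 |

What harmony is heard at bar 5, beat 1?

Beat 1 of bar 5 is beat (5−1)×4 + 1 = 17 overall.
Running totals: Amaj7 ends at 3, Dbadd9 ends at 6, Dmaj7 ends at 10, Db ends at 11, Abm7 ends at 15, F#m ends at 17.
Beat 17 falls within F#m.

F#m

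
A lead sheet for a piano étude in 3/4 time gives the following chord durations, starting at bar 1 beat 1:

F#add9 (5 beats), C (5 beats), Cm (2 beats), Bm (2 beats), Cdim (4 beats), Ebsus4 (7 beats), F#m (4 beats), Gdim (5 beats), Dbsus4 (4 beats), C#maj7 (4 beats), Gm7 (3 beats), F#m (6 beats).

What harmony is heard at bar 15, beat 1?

Beat 1 of bar 15 is beat (15−1)×3 + 1 = 43 overall.
Running totals: F#add9 ends at 5, C ends at 10, Cm ends at 12, Bm ends at 14, Cdim ends at 18, Ebsus4 ends at 25, F#m ends at 29, Gdim ends at 34, Dbsus4 ends at 38, C#maj7 ends at 42, Gm7 ends at 45.
Beat 43 falls within Gm7.

Gm7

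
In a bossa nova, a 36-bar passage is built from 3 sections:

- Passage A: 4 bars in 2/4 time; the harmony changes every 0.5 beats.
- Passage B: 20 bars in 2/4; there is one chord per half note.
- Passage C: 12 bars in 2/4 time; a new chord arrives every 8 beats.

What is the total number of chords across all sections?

A has 8 beats and chords last 0.5 each, so 16 chords.
B has 40 beats and chords last 2 each, so 20 chords.
C has 24 beats and chords last 8 each, so 3 chords.
Total: 16 + 20 + 3 = 39.

39 chords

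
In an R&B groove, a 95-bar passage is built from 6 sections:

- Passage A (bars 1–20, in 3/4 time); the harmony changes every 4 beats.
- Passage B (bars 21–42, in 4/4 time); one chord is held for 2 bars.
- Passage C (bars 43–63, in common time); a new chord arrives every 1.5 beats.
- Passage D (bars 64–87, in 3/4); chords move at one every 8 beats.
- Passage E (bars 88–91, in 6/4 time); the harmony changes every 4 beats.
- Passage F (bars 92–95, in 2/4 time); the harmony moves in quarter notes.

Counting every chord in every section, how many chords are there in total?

A has 60 beats and chords last 4 each, so 15 chords.
B has 88 beats and chords last 8 each, so 11 chords.
C has 84 beats and chords last 1.5 each, so 56 chords.
D has 72 beats and chords last 8 each, so 9 chords.
E has 24 beats and chords last 4 each, so 6 chords.
F has 8 beats and chords last 1 each, so 8 chords.
Total: 15 + 11 + 56 + 9 + 6 + 8 = 105.

105 chords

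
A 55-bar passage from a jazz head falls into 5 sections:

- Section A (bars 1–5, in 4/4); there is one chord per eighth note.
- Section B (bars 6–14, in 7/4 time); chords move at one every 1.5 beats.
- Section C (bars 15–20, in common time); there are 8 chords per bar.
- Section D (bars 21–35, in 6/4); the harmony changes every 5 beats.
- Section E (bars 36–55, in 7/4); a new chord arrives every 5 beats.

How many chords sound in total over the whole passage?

A has 20 beats and chords last 0.5 each, so 40 chords.
B has 63 beats and chords last 1.5 each, so 42 chords.
C has 24 beats and chords last 0.5 each, so 48 chords.
D has 90 beats and chords last 5 each, so 18 chords.
E has 140 beats and chords last 5 each, so 28 chords.
Total: 40 + 42 + 48 + 18 + 28 = 176.

176 chords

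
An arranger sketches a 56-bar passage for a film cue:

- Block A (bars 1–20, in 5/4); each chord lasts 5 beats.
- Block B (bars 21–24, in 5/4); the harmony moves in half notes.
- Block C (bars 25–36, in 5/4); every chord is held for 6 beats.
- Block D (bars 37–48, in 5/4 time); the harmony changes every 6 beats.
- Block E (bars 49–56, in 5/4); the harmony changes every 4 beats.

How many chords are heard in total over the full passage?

A: 20 bars × 5 beats = 100 beats; 5 beats/chord → 20 chords.
B: 4 bars × 5 beats = 20 beats; 2 beats/chord → 10 chords.
C: 12 bars × 5 beats = 60 beats; 6 beats/chord → 10 chords.
D: 12 bars × 5 beats = 60 beats; 6 beats/chord → 10 chords.
E: 8 bars × 5 beats = 40 beats; 4 beats/chord → 10 chords.
Total: 20 + 10 + 10 + 10 + 10 = 60.

60 chords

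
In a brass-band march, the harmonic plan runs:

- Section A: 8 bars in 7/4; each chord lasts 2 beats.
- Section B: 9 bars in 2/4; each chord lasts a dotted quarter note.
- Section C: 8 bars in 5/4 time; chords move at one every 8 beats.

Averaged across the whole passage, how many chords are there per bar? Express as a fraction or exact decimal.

A: 8 bars of 7 beats is 56 beats; at 2 beats each that's 28 chords.
B: 9 bars of 2 beats is 18 beats; at 1.5 beats each that's 12 chords.
C: 8 bars of 5 beats is 40 beats; at 8 beats each that's 5 chords.
Overall: 45 chords over 25 bars → 45/25 = 1.8 chords per bar.

1.8 chords per bar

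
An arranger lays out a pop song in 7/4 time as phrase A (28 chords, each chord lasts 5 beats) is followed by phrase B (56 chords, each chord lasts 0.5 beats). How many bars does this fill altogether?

A: 28 × 5 = 140 beats = 20 bars.
B: 56 × 0.5 = 28 beats = 4 bars.
Total: 20 + 4 = 24 bars.

24 bars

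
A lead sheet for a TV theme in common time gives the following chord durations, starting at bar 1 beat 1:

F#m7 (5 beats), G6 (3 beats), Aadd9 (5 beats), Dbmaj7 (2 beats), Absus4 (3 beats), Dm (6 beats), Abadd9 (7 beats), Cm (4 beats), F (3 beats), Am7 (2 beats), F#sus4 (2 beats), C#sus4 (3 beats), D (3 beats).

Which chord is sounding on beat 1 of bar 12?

C#sus4

Beat 1 of bar 12 is beat (12−1)×4 + 1 = 45 overall.
Running totals: F#m7 ends at 5, G6 ends at 8, Aadd9 ends at 13, Dbmaj7 ends at 15, Absus4 ends at 18, Dm ends at 24, Abadd9 ends at 31, Cm ends at 35, F ends at 38, Am7 ends at 40, F#sus4 ends at 42, C#sus4 ends at 45.
Beat 45 falls within C#sus4.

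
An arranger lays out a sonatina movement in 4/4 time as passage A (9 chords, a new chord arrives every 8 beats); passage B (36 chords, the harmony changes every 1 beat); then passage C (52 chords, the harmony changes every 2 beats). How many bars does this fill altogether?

A: 9 × 8 = 72 beats = 18 bars.
B: 36 × 1 = 36 beats = 9 bars.
C: 52 × 2 = 104 beats = 26 bars.
Total: 18 + 9 + 26 = 53 bars.

53 bars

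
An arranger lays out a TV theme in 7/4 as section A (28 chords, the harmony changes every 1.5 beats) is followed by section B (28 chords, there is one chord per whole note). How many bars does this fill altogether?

22 bars

A: 28 × 1.5 = 42 beats = 6 bars.
B: 28 × 4 = 112 beats = 16 bars.
Total: 6 + 16 = 22 bars.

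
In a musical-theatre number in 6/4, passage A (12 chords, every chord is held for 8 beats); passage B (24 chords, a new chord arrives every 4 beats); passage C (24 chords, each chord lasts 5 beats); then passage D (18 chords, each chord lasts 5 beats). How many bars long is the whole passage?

67 bars

A: 12 × 8 = 96 beats = 16 bars.
B: 24 × 4 = 96 beats = 16 bars.
C: 24 × 5 = 120 beats = 20 bars.
D: 18 × 5 = 90 beats = 15 bars.
Total: 16 + 16 + 20 + 15 = 67 bars.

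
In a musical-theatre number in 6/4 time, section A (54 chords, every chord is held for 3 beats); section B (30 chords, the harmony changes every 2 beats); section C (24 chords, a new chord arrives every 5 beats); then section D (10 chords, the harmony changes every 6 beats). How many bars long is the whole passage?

A: 54 × 3 = 162 beats = 27 bars.
B: 30 × 2 = 60 beats = 10 bars.
C: 24 × 5 = 120 beats = 20 bars.
D: 10 × 6 = 60 beats = 10 bars.
Total: 27 + 10 + 20 + 10 = 67 bars.

67 bars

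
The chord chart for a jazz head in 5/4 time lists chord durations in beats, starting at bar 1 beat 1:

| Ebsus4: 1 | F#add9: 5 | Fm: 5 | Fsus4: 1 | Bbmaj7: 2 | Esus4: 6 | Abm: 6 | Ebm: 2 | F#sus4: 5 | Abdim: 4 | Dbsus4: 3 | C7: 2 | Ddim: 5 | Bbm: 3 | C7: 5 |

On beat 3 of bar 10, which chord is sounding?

Bbm

Beat 3 of bar 10 is beat (10−1)×5 + 3 = 48 overall.
Running totals: Ebsus4 ends at 1, F#add9 ends at 6, Fm ends at 11, Fsus4 ends at 12, Bbmaj7 ends at 14, Esus4 ends at 20, Abm ends at 26, Ebm ends at 28, F#sus4 ends at 33, Abdim ends at 37, Dbsus4 ends at 40, C7 ends at 42, Ddim ends at 47, Bbm ends at 50.
Beat 48 falls within Bbm.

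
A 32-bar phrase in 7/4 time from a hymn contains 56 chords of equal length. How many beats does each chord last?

4 beats

32 bars × 7 beats/bar = 224 beats total.
224 beats ÷ 56 chords = 4 beats per chord.
(That is a whole note.)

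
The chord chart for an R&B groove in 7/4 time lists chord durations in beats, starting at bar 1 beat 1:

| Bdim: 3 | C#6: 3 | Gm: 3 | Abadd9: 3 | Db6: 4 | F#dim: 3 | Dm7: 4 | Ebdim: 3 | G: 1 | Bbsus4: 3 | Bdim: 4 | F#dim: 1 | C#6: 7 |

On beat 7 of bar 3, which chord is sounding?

Beat 7 of bar 3 is beat (3−1)×7 + 7 = 21 overall.
Running totals: Bdim ends at 3, C#6 ends at 6, Gm ends at 9, Abadd9 ends at 12, Db6 ends at 16, F#dim ends at 19, Dm7 ends at 23.
Beat 21 falls within Dm7.

Dm7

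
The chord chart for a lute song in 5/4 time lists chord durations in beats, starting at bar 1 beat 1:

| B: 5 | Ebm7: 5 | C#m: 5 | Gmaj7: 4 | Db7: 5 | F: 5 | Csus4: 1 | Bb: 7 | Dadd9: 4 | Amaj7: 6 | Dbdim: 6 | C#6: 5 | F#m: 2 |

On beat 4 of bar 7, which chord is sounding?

Bb

Beat 4 of bar 7 is beat (7−1)×5 + 4 = 34 overall.
Running totals: B ends at 5, Ebm7 ends at 10, C#m ends at 15, Gmaj7 ends at 19, Db7 ends at 24, F ends at 29, Csus4 ends at 30, Bb ends at 37.
Beat 34 falls within Bb.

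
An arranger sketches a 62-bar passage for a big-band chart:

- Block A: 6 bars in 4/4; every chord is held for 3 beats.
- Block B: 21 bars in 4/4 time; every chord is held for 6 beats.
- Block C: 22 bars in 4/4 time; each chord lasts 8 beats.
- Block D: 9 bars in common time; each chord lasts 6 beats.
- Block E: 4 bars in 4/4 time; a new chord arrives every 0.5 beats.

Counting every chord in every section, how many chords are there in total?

71 chords

A has 24 beats and chords last 3 each, so 8 chords.
B has 84 beats and chords last 6 each, so 14 chords.
C has 88 beats and chords last 8 each, so 11 chords.
D has 36 beats and chords last 6 each, so 6 chords.
E has 16 beats and chords last 0.5 each, so 32 chords.
Total: 8 + 14 + 11 + 6 + 32 = 71.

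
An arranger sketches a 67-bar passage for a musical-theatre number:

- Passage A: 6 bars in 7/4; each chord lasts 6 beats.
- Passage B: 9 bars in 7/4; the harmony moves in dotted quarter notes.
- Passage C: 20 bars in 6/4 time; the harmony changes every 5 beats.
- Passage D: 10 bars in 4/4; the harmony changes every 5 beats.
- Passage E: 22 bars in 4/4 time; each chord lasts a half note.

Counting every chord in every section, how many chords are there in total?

125 chords

A: 6·7 = 42 beats, 42/6 = 7 chords.
B: 9·7 = 63 beats, 63/1.5 = 42 chords.
C: 20·6 = 120 beats, 120/5 = 24 chords.
D: 10·4 = 40 beats, 40/5 = 8 chords.
E: 22·4 = 88 beats, 88/2 = 44 chords.
Total: 7 + 42 + 24 + 8 + 44 = 125.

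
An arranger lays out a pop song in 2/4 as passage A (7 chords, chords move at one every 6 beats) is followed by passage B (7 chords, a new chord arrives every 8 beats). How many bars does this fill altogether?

A: 7 × 6 = 42 beats = 21 bars.
B: 7 × 8 = 56 beats = 28 bars.
Total: 21 + 28 = 49 bars.

49 bars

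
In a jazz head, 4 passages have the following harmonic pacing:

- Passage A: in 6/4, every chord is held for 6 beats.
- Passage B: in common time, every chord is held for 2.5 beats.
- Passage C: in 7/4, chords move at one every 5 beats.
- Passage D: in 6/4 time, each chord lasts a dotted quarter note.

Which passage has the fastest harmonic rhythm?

A: each chord is 6 beats in 6/4, so 1 per bar.
B: each chord is 2.5 beats in 4/4, so 1.6 per bar.
C: each chord is 5 beats in 7/4, so 1.4 per bar.
D: each chord is 1.5 beats in 6/4, so 4 per bar.
Fastest is D at 4 chords/bar.

Passage D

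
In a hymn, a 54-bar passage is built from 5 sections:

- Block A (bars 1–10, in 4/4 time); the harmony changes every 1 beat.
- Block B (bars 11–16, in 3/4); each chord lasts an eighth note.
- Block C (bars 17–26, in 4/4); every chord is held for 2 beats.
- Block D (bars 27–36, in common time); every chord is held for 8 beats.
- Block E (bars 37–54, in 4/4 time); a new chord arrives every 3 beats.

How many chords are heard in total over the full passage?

125 chords

A has 40 beats and chords last 1 each, so 40 chords.
B has 18 beats and chords last 0.5 each, so 36 chords.
C has 40 beats and chords last 2 each, so 20 chords.
D has 40 beats and chords last 8 each, so 5 chords.
E has 72 beats and chords last 3 each, so 24 chords.
Total: 40 + 36 + 20 + 5 + 24 = 125.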